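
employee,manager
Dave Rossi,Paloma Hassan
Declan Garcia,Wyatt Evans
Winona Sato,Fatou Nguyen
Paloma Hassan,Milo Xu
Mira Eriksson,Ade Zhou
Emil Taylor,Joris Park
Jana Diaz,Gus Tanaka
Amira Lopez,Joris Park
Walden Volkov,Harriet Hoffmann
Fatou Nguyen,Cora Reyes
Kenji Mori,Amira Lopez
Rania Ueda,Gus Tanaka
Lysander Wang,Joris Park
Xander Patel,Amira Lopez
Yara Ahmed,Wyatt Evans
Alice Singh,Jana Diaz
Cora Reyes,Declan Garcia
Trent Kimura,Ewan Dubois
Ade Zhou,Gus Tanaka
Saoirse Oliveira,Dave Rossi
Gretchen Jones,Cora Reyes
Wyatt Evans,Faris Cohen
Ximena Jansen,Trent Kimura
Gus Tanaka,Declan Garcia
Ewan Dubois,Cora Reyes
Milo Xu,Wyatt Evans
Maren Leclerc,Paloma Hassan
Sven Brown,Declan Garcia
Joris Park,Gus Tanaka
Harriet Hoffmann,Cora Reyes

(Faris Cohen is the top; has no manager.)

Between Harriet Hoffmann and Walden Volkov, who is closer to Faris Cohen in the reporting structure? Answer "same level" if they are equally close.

Harriet Hoffmann

Harriet Hoffmann is 4 levels below Faris Cohen; Walden Volkov is 5. Harriet Hoffmann is higher.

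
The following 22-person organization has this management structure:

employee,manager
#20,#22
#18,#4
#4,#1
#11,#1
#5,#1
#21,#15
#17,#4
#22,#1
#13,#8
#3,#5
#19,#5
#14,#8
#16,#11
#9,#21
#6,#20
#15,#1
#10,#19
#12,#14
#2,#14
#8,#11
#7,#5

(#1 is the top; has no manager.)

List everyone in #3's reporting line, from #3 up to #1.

#3 reports to #5. #5 reports to #1. #1 is at the top.

#3 -> #5 -> #1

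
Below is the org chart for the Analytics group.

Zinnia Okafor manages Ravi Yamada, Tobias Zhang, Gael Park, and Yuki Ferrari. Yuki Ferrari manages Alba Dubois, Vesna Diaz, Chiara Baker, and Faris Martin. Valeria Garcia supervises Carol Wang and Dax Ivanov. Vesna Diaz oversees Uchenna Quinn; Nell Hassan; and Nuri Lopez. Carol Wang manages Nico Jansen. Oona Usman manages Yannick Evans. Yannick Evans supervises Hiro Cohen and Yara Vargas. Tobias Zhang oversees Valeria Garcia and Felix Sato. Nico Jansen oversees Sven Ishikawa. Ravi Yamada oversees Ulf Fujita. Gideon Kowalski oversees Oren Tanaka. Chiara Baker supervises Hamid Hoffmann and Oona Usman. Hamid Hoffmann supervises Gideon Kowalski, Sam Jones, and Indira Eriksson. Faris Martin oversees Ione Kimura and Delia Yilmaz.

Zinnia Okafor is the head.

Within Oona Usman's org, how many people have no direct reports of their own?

The people in Oona Usman's organization with no one reporting to them are Yara Vargas, Hiro Cohen. That is 2.

2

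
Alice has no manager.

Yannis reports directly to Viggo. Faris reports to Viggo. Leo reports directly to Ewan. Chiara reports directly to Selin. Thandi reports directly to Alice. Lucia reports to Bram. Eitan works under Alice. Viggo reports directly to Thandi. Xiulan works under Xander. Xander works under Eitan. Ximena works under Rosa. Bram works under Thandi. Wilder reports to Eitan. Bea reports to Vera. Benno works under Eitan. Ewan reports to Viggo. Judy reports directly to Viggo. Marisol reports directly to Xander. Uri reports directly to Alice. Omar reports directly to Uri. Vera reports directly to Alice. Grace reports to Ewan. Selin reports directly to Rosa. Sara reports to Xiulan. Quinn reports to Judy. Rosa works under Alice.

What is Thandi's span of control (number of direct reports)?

2

Thandi directly manages Viggo, Bram. That is 2 direct reports.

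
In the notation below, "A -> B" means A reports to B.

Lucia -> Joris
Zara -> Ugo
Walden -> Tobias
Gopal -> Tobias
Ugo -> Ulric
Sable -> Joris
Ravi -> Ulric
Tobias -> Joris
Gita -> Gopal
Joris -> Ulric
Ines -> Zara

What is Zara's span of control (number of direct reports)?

1

Zara directly manages Ines. That is 1 direct report.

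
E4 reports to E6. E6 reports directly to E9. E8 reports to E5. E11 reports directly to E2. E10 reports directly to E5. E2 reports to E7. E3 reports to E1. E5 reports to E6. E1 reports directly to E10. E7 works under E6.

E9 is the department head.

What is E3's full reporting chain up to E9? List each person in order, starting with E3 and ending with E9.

E3 -> E1 -> E10 -> E5 -> E6 -> E9

E3 reports to E1. E1 reports to E10. E10 reports to E5. E5 reports to E6. E6 reports to E9. E9 is at the top.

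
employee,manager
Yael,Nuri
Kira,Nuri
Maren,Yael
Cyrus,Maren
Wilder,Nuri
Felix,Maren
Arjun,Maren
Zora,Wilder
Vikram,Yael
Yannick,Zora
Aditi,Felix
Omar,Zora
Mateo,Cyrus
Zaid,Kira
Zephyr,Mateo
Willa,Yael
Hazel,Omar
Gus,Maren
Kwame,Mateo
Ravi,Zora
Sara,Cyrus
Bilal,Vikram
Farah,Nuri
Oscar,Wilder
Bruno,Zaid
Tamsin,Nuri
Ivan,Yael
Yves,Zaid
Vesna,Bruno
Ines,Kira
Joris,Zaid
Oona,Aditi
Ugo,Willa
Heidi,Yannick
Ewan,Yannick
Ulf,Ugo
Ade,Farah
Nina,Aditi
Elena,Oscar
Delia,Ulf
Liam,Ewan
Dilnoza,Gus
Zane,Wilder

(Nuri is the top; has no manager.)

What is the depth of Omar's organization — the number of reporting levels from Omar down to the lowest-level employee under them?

The longest chain under Omar runs Omar → Hazel, which is 1 level below Omar.

1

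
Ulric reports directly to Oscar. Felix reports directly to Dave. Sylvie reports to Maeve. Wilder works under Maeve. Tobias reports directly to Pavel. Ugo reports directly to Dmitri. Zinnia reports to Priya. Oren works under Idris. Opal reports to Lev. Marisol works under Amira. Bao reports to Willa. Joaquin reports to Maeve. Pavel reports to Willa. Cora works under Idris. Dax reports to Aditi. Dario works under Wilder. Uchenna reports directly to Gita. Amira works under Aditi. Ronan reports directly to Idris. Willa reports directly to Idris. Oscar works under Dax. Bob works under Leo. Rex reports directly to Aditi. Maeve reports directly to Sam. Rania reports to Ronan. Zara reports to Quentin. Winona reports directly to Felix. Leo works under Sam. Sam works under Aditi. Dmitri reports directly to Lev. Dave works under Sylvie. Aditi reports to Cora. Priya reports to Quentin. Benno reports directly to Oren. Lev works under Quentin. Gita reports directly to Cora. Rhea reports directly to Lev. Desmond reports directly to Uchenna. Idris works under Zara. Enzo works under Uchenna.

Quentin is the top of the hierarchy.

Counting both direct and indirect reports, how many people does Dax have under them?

Dax directly manages Oscar. Under Oscar: Ulric (1). That's 2 in total.

2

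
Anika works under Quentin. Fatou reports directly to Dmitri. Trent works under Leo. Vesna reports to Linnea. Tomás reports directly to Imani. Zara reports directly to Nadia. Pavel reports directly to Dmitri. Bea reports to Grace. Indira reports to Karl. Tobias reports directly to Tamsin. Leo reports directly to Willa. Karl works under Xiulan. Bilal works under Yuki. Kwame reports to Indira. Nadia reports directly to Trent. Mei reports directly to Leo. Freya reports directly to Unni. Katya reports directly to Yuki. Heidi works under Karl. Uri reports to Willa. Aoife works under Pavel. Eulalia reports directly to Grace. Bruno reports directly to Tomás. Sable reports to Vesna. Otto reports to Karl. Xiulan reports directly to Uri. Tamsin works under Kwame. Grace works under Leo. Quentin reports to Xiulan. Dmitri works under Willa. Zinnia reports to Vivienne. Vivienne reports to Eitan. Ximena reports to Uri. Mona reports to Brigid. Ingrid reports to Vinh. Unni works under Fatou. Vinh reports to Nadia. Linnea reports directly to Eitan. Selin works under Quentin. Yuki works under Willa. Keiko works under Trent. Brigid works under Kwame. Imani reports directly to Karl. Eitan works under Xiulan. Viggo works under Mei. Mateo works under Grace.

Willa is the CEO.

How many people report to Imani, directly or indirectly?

Imani directly manages Tomás. Under Tomás: Bruno (1). That's 2 in total.

2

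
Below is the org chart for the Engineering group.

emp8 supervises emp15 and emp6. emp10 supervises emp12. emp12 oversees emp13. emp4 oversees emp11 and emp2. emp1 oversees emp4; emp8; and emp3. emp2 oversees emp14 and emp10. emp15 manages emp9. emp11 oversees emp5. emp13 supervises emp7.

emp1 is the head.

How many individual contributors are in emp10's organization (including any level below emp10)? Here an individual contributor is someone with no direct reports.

1

The only person in emp10's organization with no one reporting to them is emp7. That is 1.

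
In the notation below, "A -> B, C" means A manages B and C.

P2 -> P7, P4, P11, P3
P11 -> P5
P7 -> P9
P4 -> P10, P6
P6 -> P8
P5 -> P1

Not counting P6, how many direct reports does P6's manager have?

P6 reports to P4. P4's other direct reports are P10 — 1 peer.

1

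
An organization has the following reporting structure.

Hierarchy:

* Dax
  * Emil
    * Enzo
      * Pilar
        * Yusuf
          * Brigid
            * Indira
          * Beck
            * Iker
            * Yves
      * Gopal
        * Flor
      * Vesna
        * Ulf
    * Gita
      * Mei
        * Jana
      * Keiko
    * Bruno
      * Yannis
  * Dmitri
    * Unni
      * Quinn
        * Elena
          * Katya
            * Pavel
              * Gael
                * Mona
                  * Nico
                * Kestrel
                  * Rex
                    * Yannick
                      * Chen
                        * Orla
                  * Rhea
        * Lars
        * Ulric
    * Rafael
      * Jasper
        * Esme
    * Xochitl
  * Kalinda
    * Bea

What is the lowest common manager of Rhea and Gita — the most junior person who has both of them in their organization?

Rhea's chain of managers is Kestrel, Gael, Pavel, Katya, Elena, Quinn, Unni, Dmitri, Dax. Gita's chain of managers is Emil, Dax. The first manager that appears in both chains is Dax.

Dax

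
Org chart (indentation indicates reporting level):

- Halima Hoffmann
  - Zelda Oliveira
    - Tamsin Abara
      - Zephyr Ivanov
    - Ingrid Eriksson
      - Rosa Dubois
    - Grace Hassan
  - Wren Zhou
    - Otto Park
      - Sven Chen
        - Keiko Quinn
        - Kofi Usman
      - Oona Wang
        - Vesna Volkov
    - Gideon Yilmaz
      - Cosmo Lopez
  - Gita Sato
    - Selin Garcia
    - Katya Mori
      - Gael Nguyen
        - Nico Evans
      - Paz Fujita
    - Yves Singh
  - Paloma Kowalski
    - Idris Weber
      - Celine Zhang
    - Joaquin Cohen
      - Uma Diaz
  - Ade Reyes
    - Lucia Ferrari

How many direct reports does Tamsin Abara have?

Tamsin Abara directly manages Zephyr Ivanov. That is 1 direct report.

1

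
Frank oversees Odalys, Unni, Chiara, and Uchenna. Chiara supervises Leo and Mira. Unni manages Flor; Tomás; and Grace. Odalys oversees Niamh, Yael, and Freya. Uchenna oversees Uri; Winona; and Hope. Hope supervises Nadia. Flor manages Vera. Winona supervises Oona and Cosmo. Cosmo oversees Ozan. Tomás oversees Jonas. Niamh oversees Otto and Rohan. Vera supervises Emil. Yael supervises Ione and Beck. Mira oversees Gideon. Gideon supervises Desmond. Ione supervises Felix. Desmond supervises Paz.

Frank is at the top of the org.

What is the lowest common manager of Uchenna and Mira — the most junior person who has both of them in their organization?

Uchenna's chain of managers is Frank. Mira's chain of managers is Chiara, Frank. The first manager that appears in both chains is Frank.

Frank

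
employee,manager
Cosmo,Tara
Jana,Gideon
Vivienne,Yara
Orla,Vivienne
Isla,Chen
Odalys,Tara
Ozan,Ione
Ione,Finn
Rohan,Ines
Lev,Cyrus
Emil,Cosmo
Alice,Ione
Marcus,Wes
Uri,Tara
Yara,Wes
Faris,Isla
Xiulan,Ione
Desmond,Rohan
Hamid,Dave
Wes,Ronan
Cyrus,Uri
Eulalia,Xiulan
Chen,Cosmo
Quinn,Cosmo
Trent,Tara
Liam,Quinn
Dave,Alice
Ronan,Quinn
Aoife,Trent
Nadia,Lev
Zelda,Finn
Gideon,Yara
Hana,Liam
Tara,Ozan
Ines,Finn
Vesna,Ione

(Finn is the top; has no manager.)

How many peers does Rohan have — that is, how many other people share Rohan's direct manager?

0

Rohan reports to Ines, and Ines has no other direct reports. Rohan has 0 peers.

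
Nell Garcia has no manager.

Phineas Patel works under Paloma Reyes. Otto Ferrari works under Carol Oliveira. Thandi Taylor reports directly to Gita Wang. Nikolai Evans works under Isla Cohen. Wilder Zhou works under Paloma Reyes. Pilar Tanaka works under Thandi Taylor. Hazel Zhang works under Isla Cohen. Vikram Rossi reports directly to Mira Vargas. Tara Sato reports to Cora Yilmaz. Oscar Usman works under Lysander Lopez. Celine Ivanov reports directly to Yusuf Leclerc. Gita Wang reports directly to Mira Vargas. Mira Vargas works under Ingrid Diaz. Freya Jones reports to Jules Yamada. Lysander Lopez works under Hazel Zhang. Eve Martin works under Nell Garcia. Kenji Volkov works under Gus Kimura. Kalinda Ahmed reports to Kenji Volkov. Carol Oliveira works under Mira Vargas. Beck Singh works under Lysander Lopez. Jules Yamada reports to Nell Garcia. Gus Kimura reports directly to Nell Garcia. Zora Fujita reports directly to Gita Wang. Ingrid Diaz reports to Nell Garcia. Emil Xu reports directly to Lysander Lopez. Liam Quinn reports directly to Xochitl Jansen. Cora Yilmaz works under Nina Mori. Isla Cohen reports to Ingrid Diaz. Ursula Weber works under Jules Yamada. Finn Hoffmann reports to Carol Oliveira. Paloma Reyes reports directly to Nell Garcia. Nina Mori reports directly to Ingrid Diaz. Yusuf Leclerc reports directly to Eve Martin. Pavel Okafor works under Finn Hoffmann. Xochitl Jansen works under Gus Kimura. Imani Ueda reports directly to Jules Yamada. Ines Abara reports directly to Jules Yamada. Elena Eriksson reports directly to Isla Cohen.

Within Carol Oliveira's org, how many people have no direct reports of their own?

The people in Carol Oliveira's organization with no one reporting to them are Pavel Okafor, Otto Ferrari. That is 2.

2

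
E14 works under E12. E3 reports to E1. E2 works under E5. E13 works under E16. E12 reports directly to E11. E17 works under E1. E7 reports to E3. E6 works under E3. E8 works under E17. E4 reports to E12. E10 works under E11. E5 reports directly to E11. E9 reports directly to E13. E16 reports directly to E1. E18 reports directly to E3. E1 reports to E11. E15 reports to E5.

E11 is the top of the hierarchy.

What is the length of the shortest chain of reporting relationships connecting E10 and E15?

3

E10 is 1 level below E11, and E15 is 2 levels below E11 (their lowest common manager). The shortest path runs up from E10 to E11 and back down to E15: 1 + 2 = 3 links.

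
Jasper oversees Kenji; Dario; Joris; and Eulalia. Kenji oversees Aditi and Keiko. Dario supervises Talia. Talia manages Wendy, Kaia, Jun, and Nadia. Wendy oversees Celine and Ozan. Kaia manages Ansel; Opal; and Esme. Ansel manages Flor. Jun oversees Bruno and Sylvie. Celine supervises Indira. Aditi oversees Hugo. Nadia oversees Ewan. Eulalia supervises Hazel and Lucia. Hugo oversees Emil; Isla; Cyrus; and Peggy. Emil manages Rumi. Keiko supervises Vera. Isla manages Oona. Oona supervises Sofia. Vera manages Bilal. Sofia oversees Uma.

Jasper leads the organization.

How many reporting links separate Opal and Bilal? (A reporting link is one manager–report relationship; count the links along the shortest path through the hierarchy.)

8

Opal is 4 levels below Jasper, and Bilal is 4 levels below Jasper (their lowest common manager). The shortest path runs up from Opal to Jasper and back down to Bilal: 4 + 4 = 8 links.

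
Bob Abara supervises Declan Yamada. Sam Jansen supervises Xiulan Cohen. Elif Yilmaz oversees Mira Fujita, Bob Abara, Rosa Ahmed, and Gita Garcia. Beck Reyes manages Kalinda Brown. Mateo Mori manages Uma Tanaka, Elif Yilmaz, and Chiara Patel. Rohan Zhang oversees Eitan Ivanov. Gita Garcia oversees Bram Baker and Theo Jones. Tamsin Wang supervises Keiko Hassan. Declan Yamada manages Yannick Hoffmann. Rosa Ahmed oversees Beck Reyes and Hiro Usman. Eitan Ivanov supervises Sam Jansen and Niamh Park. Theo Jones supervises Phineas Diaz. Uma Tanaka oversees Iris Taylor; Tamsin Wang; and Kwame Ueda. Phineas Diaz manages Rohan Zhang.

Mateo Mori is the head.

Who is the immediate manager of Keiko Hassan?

Tamsin Wang

Keiko Hassan reports directly to Tamsin Wang.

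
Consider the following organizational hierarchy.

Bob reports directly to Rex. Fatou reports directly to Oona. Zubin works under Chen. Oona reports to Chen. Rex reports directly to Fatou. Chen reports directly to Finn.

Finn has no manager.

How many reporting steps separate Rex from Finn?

4

Chain from Rex up to Finn: Rex → Fatou → Oona → Chen → Finn. That is 4 steps up, so Rex is 4 levels below Finn.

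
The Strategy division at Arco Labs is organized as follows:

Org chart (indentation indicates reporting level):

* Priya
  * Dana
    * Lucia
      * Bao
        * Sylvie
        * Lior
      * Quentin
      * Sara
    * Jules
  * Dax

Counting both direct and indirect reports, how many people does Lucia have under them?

5

Lucia directly manages Bao, Quentin, Sara. Under Bao: Lior, Sylvie (2). Quentin has no reports. Sara has no reports. So Lucia's organization is 3 direct reports plus everyone under them: 3 + 1 + 1 = 5.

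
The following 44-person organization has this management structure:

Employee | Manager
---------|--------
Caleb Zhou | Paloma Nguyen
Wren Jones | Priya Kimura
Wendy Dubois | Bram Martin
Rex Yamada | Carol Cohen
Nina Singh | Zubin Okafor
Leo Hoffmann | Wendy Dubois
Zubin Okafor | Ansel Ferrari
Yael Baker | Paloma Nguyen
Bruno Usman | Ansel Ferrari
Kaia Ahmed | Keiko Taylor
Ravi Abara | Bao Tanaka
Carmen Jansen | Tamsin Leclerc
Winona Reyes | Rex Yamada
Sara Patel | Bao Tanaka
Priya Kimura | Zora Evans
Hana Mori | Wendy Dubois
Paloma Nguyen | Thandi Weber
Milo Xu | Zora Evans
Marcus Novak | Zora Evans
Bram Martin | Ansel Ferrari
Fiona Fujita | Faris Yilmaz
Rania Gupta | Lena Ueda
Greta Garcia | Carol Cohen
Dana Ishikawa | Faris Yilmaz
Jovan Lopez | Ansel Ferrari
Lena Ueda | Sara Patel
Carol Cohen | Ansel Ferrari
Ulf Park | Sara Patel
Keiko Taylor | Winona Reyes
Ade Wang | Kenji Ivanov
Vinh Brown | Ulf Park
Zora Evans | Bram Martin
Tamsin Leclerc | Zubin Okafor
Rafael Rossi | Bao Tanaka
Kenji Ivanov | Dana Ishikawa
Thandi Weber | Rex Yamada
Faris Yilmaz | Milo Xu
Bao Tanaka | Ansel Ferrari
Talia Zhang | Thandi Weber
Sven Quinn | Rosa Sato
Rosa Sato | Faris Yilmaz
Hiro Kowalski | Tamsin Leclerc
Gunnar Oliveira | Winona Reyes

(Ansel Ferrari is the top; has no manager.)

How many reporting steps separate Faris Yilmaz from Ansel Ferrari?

Chain from Faris Yilmaz up to Ansel Ferrari: Faris Yilmaz → Milo Xu → Zora Evans → Bram Martin → Ansel Ferrari. That is 4 steps up, so Faris Yilmaz is 4 levels below Ansel Ferrari.

4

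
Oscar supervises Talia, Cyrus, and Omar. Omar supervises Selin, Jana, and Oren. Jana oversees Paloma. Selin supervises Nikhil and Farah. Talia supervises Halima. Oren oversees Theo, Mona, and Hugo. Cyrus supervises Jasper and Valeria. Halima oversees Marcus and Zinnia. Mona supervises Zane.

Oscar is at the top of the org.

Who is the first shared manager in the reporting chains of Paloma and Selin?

Omar

Paloma's chain of managers is Jana, Omar, Oscar. Selin's chain of managers is Omar, Oscar. The first manager that appears in both chains is Omar.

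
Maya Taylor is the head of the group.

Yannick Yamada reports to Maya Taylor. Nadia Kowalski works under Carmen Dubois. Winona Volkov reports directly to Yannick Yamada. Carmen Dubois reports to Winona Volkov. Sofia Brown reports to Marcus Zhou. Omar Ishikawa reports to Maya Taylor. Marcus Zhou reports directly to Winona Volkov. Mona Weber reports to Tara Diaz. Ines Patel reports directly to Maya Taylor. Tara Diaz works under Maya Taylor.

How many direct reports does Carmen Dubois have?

Carmen Dubois directly manages Nadia Kowalski. That is 1 direct report.

1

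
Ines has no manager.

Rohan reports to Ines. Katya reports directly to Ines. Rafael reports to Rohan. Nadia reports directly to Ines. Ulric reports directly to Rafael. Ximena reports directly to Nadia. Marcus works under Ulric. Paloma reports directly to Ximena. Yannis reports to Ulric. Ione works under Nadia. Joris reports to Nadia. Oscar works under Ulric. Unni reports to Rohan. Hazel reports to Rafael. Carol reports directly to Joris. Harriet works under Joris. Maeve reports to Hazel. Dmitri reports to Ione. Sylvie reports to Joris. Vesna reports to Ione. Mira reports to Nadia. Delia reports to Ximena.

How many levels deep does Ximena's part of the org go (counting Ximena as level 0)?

1

The longest chain under Ximena runs Ximena → Delia, which is 1 level below Ximena.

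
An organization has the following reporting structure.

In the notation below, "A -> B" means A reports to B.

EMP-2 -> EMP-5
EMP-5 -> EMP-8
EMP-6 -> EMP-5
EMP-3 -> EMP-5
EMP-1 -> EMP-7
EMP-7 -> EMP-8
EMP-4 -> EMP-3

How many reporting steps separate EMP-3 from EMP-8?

Chain from EMP-3 up to EMP-8: EMP-3 → EMP-5 → EMP-8. That is 2 steps up, so EMP-3 is 2 levels below EMP-8.

2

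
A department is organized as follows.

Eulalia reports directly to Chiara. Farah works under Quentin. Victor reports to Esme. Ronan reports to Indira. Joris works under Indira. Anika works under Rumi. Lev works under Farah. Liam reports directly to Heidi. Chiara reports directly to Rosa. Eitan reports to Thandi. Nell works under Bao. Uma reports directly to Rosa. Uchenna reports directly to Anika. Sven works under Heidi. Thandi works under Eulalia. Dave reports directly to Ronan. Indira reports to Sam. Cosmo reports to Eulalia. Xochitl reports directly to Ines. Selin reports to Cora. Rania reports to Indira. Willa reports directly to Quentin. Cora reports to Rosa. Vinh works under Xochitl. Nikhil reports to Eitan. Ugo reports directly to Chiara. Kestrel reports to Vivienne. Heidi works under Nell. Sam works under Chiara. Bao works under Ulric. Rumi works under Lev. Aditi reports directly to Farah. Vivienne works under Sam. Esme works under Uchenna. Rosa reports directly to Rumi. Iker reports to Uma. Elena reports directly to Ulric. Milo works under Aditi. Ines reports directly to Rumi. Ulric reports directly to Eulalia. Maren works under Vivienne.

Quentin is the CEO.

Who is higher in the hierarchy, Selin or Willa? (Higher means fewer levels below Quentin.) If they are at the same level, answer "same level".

Willa

Selin is 6 levels below Quentin; Willa is 1. Willa is higher.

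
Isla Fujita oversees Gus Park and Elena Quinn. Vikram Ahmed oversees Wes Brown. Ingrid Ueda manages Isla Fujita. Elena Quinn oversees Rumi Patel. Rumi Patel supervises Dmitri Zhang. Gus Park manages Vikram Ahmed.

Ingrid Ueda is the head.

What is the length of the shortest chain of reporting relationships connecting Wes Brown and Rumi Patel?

Wes Brown is 3 levels below Isla Fujita, and Rumi Patel is 2 levels below Isla Fujita (their lowest common manager). The shortest path runs up from Wes Brown to Isla Fujita and back down to Rumi Patel: 3 + 2 = 5 links.

5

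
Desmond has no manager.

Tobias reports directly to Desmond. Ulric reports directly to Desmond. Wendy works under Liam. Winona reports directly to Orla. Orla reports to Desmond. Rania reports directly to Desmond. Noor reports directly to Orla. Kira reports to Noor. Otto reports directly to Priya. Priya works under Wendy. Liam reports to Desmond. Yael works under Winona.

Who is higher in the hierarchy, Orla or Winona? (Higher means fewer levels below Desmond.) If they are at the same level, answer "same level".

Orla

Orla is 1 level below Desmond; Winona is 2. Orla is higher.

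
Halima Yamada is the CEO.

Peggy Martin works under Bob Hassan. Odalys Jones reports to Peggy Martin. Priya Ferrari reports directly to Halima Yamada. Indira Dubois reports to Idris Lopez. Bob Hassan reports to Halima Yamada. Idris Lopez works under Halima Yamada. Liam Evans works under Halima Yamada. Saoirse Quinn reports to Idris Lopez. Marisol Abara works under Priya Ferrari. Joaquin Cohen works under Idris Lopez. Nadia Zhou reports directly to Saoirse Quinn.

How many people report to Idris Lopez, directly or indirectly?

4

Idris Lopez directly manages Saoirse Quinn, Indira Dubois, Joaquin Cohen. Under Saoirse Quinn: Nadia Zhou (1). Indira Dubois has no reports. Joaquin Cohen has no reports. So Idris Lopez's organization is 3 direct reports plus everyone under them: 2 + 1 + 1 = 4.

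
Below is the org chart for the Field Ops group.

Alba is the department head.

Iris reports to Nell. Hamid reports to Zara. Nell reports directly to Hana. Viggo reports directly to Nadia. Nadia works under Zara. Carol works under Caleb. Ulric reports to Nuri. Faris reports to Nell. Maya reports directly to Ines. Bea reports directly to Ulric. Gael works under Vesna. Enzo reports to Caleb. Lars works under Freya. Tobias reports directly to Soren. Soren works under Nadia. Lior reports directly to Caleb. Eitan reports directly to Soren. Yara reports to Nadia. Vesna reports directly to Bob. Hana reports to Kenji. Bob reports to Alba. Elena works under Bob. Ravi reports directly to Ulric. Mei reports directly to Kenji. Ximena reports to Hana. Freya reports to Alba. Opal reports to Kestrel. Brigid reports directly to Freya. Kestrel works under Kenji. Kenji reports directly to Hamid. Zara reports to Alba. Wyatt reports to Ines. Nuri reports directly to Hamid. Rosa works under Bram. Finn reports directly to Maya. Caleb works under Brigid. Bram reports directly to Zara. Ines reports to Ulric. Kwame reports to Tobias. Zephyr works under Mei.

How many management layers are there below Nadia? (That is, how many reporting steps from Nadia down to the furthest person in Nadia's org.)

The longest chain under Nadia runs Nadia → Soren → Tobias → Kwame, which is 3 levels below Nadia.

3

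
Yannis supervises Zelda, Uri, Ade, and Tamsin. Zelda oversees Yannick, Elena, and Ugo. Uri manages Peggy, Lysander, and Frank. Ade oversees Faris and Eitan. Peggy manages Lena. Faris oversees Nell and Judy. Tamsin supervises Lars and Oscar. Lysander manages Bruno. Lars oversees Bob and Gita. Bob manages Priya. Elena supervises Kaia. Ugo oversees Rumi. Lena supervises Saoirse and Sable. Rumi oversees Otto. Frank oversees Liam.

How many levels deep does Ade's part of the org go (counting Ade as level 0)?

2

The longest chain under Ade runs Ade → Faris → Judy, which is 2 levels below Ade.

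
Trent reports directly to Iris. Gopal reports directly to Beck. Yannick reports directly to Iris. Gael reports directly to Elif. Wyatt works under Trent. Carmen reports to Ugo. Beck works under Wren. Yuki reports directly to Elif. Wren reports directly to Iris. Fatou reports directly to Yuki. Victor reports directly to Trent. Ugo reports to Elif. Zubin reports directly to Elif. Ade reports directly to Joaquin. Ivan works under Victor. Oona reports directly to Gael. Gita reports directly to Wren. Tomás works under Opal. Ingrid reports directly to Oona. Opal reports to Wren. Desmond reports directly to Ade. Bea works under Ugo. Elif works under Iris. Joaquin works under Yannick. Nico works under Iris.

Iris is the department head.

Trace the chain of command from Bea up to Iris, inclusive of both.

Bea reports to Ugo. Ugo reports to Elif. Elif reports to Iris. Iris is at the top.

Bea -> Ugo -> Elif -> Iris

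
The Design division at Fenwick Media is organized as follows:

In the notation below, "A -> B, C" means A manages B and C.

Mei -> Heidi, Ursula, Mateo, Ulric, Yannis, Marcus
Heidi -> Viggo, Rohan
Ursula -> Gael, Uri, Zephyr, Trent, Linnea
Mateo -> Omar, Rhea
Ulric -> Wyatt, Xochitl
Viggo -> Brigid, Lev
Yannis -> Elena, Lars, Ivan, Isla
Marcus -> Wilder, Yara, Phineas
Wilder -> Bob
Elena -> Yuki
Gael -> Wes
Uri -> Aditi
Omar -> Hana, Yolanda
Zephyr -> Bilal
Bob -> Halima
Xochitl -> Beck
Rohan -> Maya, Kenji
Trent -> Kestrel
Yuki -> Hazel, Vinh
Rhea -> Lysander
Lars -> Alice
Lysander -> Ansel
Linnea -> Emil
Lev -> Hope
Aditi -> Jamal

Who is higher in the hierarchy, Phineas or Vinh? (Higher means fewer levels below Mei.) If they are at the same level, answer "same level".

Phineas

Phineas is 2 levels below Mei; Vinh is 4. Phineas is higher.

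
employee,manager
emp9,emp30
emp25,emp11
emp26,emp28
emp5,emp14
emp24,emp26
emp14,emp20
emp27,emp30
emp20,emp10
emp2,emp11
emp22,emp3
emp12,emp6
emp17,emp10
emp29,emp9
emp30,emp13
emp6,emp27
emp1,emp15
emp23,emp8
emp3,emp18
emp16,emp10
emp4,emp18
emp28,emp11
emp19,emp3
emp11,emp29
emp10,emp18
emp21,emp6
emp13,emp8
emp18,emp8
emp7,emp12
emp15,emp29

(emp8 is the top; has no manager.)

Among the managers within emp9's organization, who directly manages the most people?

emp11

Direct-report counts within emp9's organization: emp9 has 1; emp29 has 2; emp15 has 1; emp11 has 3; emp28 has 1; emp26 has 1. The largest is 3, held by emp11.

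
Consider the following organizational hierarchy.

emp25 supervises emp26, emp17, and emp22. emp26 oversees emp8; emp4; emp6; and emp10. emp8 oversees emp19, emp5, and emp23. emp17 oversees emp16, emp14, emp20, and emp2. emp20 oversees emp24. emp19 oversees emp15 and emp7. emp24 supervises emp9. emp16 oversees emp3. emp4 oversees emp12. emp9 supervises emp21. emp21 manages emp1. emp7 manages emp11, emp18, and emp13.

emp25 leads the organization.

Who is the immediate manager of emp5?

emp8

emp5 reports directly to emp8.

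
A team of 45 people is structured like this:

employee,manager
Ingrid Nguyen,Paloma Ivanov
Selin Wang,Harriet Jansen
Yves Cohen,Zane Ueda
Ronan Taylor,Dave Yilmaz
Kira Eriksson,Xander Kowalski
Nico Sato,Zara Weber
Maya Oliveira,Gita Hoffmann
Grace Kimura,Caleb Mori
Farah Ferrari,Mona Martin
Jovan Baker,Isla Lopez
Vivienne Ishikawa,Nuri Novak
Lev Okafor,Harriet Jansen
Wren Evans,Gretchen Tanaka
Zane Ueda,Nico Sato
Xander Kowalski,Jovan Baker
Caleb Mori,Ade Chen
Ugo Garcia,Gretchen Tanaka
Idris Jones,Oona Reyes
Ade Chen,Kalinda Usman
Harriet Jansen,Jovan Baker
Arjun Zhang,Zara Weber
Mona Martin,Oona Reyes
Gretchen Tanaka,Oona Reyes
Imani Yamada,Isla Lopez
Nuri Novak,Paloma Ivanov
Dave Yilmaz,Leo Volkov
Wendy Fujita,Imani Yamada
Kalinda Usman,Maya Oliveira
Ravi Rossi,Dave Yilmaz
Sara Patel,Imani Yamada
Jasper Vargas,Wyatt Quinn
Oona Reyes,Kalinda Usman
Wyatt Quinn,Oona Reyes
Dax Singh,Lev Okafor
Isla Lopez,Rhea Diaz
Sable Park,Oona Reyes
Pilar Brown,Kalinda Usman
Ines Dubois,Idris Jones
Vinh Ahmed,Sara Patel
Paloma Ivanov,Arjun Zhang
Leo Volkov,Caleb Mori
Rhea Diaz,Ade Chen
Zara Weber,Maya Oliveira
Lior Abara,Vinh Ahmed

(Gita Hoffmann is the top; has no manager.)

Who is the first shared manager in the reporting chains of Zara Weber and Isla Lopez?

Maya Oliveira

Zara Weber's chain of managers is Maya Oliveira, Gita Hoffmann. Isla Lopez's chain of managers is Rhea Diaz, Ade Chen, Kalinda Usman, Maya Oliveira, Gita Hoffmann. The first manager that appears in both chains is Maya Oliveira.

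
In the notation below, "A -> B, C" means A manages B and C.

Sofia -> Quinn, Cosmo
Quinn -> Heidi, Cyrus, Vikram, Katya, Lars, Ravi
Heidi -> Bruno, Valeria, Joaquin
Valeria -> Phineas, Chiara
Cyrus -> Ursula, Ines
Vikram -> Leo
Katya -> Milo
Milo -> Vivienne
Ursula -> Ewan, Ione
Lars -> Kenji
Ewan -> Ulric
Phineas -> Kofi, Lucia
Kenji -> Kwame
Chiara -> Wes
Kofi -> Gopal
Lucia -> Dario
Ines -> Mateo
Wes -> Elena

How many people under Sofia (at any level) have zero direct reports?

13

The people in Sofia's organization with no one reporting to them are Cosmo, Ravi, Kwame, Vivienne, Leo, Mateo, Ione, Ulric, Joaquin, Elena, Dario, Gopal, Bruno. That is 13.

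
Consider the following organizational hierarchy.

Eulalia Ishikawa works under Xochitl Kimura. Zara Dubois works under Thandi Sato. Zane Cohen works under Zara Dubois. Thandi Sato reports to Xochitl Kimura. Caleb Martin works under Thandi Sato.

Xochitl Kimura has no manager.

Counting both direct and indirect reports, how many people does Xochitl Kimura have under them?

5

Xochitl Kimura directly manages Thandi Sato, Eulalia Ishikawa. Under Thandi Sato: Zara Dubois, Zane Cohen, Caleb Martin (3). Eulalia Ishikawa has no reports. So Xochitl Kimura's organization is 2 direct reports plus everyone under them: 4 + 1 = 5.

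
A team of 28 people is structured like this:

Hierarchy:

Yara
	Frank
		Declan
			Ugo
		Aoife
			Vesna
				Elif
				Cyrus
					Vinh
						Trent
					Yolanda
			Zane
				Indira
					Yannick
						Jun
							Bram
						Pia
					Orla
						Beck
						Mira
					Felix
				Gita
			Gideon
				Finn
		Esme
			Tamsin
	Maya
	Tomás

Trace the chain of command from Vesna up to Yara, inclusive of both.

Vesna -> Aoife -> Frank -> Yara

Vesna reports to Aoife. Aoife reports to Frank. Frank reports to Yara. Yara is at the top.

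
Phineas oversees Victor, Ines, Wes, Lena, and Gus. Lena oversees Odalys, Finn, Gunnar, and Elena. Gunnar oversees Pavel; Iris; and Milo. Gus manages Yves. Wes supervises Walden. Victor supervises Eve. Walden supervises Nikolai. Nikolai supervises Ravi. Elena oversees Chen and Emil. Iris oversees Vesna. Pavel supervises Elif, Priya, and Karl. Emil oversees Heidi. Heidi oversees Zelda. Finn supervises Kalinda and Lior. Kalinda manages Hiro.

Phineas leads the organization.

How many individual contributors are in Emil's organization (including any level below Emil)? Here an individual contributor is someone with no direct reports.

1

The only person in Emil's organization with no one reporting to them is Zelda. That is 1.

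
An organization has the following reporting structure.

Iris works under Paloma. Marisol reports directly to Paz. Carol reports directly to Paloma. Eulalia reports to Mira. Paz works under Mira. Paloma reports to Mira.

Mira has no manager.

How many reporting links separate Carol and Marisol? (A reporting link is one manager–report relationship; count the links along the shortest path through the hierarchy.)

4

Carol is 2 levels below Mira, and Marisol is 2 levels below Mira (their lowest common manager). The shortest path runs up from Carol to Mira and back down to Marisol: 2 + 2 = 4 links.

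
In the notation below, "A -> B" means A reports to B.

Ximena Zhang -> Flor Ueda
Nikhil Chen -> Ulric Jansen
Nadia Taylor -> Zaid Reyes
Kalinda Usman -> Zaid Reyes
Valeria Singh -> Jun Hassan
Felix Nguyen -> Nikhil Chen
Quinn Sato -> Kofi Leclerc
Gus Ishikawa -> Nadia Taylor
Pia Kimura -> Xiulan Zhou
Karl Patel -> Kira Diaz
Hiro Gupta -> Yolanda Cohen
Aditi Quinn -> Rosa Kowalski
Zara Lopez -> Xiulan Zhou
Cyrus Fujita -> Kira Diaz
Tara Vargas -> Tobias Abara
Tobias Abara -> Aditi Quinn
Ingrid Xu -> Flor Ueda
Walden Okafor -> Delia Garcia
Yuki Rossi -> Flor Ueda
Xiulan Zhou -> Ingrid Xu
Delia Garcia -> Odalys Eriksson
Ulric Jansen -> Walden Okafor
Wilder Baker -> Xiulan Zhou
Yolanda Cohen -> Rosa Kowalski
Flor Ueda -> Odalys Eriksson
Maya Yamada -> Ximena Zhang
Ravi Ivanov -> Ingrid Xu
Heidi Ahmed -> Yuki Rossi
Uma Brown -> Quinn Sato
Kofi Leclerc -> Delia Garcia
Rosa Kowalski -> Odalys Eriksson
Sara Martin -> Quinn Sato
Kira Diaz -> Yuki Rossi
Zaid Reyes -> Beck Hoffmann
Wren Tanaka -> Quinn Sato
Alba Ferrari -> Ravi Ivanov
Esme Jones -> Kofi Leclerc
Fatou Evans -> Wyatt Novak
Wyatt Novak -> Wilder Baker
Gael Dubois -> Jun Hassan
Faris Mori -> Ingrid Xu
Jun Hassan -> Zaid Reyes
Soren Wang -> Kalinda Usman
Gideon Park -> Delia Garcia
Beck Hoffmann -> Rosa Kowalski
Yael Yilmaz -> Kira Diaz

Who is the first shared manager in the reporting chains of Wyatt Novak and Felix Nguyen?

Odalys Eriksson

Wyatt Novak's chain of managers is Wilder Baker, Xiulan Zhou, Ingrid Xu, Flor Ueda, Odalys Eriksson. Felix Nguyen's chain of managers is Nikhil Chen, Ulric Jansen, Walden Okafor, Delia Garcia, Odalys Eriksson. The first manager that appears in both chains is Odalys Eriksson.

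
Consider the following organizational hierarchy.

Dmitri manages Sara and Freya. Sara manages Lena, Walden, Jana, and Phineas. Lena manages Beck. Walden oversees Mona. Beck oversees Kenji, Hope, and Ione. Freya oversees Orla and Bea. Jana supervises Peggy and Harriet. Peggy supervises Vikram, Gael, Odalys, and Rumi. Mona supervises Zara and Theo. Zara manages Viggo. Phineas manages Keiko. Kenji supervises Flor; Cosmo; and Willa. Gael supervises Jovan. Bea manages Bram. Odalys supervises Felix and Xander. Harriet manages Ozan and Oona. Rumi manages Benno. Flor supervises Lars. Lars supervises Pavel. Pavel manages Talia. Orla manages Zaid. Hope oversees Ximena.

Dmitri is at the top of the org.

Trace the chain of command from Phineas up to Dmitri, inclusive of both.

Phineas -> Sara -> Dmitri

Phineas reports to Sara. Sara reports to Dmitri. Dmitri is at the top.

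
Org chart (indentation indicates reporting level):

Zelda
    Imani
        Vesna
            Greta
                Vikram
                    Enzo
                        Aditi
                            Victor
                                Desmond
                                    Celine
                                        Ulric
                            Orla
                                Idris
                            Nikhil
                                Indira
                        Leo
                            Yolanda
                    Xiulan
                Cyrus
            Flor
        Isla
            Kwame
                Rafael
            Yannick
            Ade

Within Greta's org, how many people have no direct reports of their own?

The people in Greta's organization with no one reporting to them are Cyrus, Xiulan, Yolanda, Indira, Idris, Ulric. That is 6.

6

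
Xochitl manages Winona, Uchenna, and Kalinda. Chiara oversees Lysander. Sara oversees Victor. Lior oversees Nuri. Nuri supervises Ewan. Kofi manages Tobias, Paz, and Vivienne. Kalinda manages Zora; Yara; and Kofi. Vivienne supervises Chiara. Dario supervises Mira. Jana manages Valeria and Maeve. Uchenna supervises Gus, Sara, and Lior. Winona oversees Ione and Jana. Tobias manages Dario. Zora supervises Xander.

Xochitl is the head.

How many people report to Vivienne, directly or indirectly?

2

Vivienne directly manages Chiara. Under Chiara: Lysander (1). That's 2 in total.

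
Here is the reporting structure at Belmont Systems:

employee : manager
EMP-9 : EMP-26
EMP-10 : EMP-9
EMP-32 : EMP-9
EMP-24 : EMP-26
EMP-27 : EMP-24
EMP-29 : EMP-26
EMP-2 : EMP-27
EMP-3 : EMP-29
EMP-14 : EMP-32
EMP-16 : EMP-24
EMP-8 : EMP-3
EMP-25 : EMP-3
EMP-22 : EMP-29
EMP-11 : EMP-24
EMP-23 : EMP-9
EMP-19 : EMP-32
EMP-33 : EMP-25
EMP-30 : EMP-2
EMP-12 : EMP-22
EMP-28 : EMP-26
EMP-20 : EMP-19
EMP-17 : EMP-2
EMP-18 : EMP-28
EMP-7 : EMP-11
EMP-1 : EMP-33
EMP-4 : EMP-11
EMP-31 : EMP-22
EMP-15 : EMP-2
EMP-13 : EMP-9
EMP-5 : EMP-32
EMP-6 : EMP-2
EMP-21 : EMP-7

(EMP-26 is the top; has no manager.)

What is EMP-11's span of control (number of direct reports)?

EMP-11 directly manages EMP-7, EMP-4. That is 2 direct reports.

2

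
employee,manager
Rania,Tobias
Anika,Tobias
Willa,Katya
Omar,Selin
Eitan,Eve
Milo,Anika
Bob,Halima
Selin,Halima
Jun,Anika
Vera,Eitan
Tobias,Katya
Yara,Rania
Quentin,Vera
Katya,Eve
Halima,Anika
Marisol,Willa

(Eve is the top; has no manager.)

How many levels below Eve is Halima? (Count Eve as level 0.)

4

Chain from Halima up to Eve: Halima → Anika → Tobias → Katya → Eve. That is 4 steps up, so Halima is 4 levels below Eve.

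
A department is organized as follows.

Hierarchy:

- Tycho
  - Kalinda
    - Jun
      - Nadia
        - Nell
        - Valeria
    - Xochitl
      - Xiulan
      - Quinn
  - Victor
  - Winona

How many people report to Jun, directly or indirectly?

Jun directly manages Nadia. Under Nadia: Valeria, Nell (2). That's 3 in total.

3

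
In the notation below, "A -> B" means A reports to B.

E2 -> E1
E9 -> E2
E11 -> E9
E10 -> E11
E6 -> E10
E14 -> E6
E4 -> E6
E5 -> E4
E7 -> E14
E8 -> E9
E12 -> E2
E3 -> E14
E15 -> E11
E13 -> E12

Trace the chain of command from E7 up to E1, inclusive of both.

E7 reports to E14. E14 reports to E6. E6 reports to E10. E10 reports to E11. E11 reports to E9. E9 reports to E2. E2 reports to E1. E1 is at the top.

E7 -> E14 -> E6 -> E10 -> E11 -> E9 -> E2 -> E1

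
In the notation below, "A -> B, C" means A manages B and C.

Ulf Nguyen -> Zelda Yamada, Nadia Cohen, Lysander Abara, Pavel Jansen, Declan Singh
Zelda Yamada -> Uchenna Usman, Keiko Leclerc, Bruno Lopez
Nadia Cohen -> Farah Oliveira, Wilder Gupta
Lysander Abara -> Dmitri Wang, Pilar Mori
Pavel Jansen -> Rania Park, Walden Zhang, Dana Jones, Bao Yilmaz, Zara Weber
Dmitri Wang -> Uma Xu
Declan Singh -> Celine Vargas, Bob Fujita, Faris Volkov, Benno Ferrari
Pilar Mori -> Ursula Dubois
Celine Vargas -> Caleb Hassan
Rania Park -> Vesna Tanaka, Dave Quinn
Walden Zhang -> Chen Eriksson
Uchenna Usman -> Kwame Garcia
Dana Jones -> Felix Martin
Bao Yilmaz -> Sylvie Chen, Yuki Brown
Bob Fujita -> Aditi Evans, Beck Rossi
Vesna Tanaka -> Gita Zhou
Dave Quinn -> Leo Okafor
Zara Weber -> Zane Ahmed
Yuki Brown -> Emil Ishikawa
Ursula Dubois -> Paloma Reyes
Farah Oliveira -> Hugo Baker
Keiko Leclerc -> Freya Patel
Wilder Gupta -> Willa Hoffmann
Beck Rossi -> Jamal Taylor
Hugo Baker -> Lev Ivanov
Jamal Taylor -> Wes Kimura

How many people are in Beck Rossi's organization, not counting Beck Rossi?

2

Beck Rossi directly manages Jamal Taylor. Under Jamal Taylor: Wes Kimura (1). That's 2 in total.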